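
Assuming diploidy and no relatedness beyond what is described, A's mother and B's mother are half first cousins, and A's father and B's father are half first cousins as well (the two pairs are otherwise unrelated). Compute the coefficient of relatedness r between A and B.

Independent pedigree routes through distinct common ancestors add.
A and B are related in two ways: half second cousins through their mothers (r = 1/64) and half second cousins through their fathers (r = 1/64).
r = 1/64 + 1/64 = 0.03125.

0.03125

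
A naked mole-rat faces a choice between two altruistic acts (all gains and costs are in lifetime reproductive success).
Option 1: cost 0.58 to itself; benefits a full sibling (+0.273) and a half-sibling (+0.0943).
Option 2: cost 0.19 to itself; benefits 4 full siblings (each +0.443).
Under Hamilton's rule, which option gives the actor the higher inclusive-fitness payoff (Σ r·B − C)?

Option 1: r to a full sibling = 0.5.
Option 1: r to a half-sibling = 0.25.
Option 1: Σ r·B − C = (1·0.5·0.273 + 1·0.25·0.0943) − 0.58 = -0.419925.
Option 2: r to a full sibling = 0.5.
Option 2: Σ r·B − C = (4·0.5·0.443) − 0.19 = 0.696.
Option 2 has the higher net inclusive-fitness payoff.

Option 2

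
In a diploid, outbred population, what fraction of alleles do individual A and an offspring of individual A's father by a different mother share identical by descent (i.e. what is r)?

Each parent–offspring link contributes a factor of 1/2, and independent paths through distinct common ancestors add.
Half-sibs share one parent — one path of length 2: r = (1/2)^2 = 1/4.

0.25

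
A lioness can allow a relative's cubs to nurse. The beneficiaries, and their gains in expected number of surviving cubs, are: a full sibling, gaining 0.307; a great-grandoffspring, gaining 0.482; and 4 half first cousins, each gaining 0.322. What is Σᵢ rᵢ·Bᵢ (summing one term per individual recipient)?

0.29425

r to a full sibling = 1/2 (full sibs share both parents — two paths of length 2: r = 2·(1/2)^2 = 1/2).
r to a great-grandoffspring = 0.125 (three parent–offspring links: r = (1/2)^3 = 1/8).
r to a half first cousin = 0.0625 (half first cousins share one grandparent — one path of length 4: r = (1/2)^4 = 1/16).
Summing one r·B term per recipient: 1·0.5·0.307 + 1·0.125·0.482 + 4·0.0625·0.322 = 0.29425.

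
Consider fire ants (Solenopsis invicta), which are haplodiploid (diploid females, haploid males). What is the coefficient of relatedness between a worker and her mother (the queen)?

One meiotic link between diploid queen and diploid daughter: r = 1/2.

0.5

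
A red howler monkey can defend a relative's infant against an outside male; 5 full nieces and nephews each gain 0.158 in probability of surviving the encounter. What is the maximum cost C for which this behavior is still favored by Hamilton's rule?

r to a full niece or nephew = 1/4 (full aunt/uncle↔niece/nephew: two paths of length 3 through the shared grandparent pair: r = 2·(1/2)^3 = 1/4).
Hamilton's rule: n·r·B > C, so the trait is favored while C < n·r·B = 5·0.25·0.158 = 0.1975.

0.1975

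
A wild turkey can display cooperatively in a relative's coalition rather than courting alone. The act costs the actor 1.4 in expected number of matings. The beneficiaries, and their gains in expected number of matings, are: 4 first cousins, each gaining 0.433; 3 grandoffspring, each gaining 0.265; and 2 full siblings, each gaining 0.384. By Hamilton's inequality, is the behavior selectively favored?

Hamilton's rule: the trait is favored when the sum of r·B over every recipient exceeds the actor's cost C.
r to a first cousin = 1/8 (first cousins share one grandparent pair — two paths of length 4: r = 2·(1/2)^4 = 1/8).
r to a grandoffspring = 1/4 (two parent–offspring links: r = (1/2)^2 = 1/4).
r to a full sibling = 0.5 (full sibs share both parents — two paths of length 2: r = 2·(1/2)^2 = 1/2).
Summing one r·B term per recipient: 4·0.125·0.433 + 3·0.25·0.265 + 2·0.5·0.384 = 0.79925.
0.79925 < 1.4: the indirect benefit is less than the cost.

No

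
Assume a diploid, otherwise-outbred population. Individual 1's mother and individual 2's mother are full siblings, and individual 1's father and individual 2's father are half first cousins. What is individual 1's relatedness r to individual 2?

0.140625

Independent pedigree routes through distinct common ancestors add.
Individual 1 and individual 2 are related in two ways: first cousins through their mothers (r = 1/8) and half second cousins through their fathers (r = 1/64).
r = 1/8 + 1/64 = 0.140625.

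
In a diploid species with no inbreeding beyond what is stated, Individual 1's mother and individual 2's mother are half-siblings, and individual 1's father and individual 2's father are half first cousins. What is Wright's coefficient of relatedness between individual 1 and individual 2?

Relatedness sums over independent paths through distinct common ancestors.
Individual 1 and individual 2 are related in two ways: half first cousins through their mothers (r = 1/16) and half second cousins through their fathers (r = 1/64).
r = 1/16 + 1/64 = 5/64 = 0.078125.

0.078125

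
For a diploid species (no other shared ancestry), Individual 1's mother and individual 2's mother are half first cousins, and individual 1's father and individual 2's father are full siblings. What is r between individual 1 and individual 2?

0.140625

Wright's path rule: contributions from independent ancestry routes add.
Individual 1 and individual 2 are related in two ways: half second cousins through their mothers (r = 1/64) and first cousins through their fathers (r = 1/8).
r = 1/64 + 1/8 = 0.140625.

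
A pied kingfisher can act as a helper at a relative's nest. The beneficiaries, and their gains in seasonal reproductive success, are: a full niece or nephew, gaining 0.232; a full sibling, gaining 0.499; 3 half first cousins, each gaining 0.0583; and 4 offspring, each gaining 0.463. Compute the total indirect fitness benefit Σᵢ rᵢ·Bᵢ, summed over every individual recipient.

r to a full niece or nephew = 0.25 (full aunt/uncle↔niece/nephew: two paths of length 3 through the shared grandparent pair: r = 2·(1/2)^3 = 1/4).
r to a full sibling = 0.5 (full sibs share both parents — two paths of length 2: r = 2·(1/2)^2 = 1/2).
r to a half first cousin = 1/16 (half first cousins share one grandparent — one path of length 4: r = (1/2)^4 = 1/16).
r to an offspring = 1/2 (one parent–offspring link: r = (1/2)^1 = 1/2).
Summing one r·B term per recipient: 1·0.25·0.232 + 1·0.5·0.499 + 3·0.0625·0.0583 + 4·0.5·0.463 = 1.24443125.

1.24443125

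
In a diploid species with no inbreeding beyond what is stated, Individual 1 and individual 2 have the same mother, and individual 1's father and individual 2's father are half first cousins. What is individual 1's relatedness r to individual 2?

Wright's path rule: contributions from independent ancestry routes add.
Individual 1 and individual 2 are related in two ways: half-sibs through their shared mother (r = 1/4) and half second cousins through their fathers (r = 1/64).
r = 1/4 + 1/64 = 0.265625.

0.265625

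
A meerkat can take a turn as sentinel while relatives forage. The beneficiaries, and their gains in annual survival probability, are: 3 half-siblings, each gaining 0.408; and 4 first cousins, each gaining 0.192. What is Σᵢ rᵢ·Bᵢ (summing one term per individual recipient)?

r to a half-sibling = 1/4 (half-sibs share one parent — one path of length 2: r = (1/2)^2 = 1/4).
r to a first cousin = 0.125 (first cousins share one grandparent pair — two paths of length 4: r = 2·(1/2)^4 = 1/8).
Summing one r·B term per recipient: 3·0.25·0.408 + 4·0.125·0.192 = 0.402.

0.402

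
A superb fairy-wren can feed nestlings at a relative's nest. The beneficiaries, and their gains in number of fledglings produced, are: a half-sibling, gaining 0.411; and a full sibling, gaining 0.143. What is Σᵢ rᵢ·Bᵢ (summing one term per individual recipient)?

r to a half-sibling = 1/4 (half-sibs share one parent — one path of length 2: r = (1/2)^2 = 1/4).
r to a full sibling = 0.5 (full sibs share both parents — two paths of length 2: r = 2·(1/2)^2 = 1/2).
Summing one r·B term per recipient: 1·0.25·0.411 + 1·0.5·0.143 = 0.17425.

0.17425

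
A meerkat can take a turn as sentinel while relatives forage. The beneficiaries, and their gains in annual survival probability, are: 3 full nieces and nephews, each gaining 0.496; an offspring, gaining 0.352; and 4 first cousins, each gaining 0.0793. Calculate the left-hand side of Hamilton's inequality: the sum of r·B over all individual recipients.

r to a full niece or nephew = 1/4 (full aunt/uncle↔niece/nephew: two paths of length 3 through the shared grandparent pair: r = 2·(1/2)^3 = 1/4).
r to an offspring = 1/2 (one parent–offspring link: r = (1/2)^1 = 1/2).
r to a first cousin = 0.125 (first cousins share one grandparent pair — two paths of length 4: r = 2·(1/2)^4 = 1/8).
Summing one r·B term per recipient: 3·0.25·0.496 + 1·0.5·0.352 + 4·0.125·0.0793 = 0.58765.

0.58765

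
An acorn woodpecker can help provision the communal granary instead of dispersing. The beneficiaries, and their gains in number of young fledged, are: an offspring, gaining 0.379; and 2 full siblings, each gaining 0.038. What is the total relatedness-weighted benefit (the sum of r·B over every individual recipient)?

0.2275

r to an offspring = 1/2 (one parent–offspring link: r = (1/2)^1 = 1/2).
r to a full sibling = 1/2 (full sibs share both parents — two paths of length 2: r = 2·(1/2)^2 = 1/2).
Summing one r·B term per recipient: 1·0.5·0.379 + 2·0.5·0.038 = 0.2275.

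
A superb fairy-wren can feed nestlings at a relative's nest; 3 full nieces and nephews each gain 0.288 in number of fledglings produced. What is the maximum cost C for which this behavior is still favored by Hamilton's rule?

0.216

r to a full niece or nephew = 1/4 (full aunt/uncle↔niece/nephew: two paths of length 3 through the shared grandparent pair: r = 2·(1/2)^3 = 1/4).
Hamilton's rule: n·r·B > C, so the trait is favored while C < n·r·B = 3·0.25·0.288 = 0.216.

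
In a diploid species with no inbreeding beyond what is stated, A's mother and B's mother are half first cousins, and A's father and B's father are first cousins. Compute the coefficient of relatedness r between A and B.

0.046875

Wright's path rule: contributions from independent ancestry routes add.
A and B are related in two ways: half second cousins through their mothers (r = 1/64) and second cousins through their fathers (r = 1/32).
r = 1/64 + 1/32 = 3/64 = 0.046875.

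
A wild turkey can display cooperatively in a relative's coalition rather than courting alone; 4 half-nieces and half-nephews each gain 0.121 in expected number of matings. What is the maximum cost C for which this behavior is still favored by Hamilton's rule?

0.0605

r to a half-niece or half-nephew = 1/8 (half-aunt/uncle↔niece/nephew: one path of length 3: r = (1/2)^3 = 1/8).
Hamilton's rule: n·r·B > C, so the trait is favored while C < n·r·B = 4·0.125·0.121 = 0.0605.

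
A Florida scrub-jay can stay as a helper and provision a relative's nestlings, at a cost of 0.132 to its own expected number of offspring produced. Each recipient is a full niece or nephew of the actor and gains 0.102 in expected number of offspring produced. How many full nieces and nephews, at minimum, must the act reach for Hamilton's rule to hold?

6

r to a full niece or nephew = 1/4 (full aunt/uncle↔niece/nephew: two paths of length 3 through the shared grandparent pair: r = 2·(1/2)^3 = 1/4).
Hamilton's rule: n·r·B > C  ⇒  n > C/(r·B) = 0.132/(0.25·0.102) = 5.176.
The smallest integer exceeding 5.176 is 6.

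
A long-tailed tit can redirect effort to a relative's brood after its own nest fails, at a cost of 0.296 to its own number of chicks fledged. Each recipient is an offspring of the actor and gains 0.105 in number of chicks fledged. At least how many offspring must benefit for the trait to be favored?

6

r to an offspring = 1/2 (one parent–offspring link: r = (1/2)^1 = 1/2).
Hamilton's rule: n·r·B > C  ⇒  n > C/(r·B) = 0.296/(0.5·0.105) = 5.638.
The smallest integer exceeding 5.638 is 6.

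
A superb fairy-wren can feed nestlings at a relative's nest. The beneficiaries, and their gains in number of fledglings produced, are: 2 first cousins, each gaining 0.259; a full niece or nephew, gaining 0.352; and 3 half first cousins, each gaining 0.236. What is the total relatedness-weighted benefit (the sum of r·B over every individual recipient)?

0.197

r to a first cousin = 0.125 (first cousins share one grandparent pair — two paths of length 4: r = 2·(1/2)^4 = 1/8).
r to a full niece or nephew = 1/4 (full aunt/uncle↔niece/nephew: two paths of length 3 through the shared grandparent pair: r = 2·(1/2)^3 = 1/4).
r to a half first cousin = 1/16 (half first cousins share one grandparent — one path of length 4: r = (1/2)^4 = 1/16).
Summing one r·B term per recipient: 2·0.125·0.259 + 1·0.25·0.352 + 3·0.0625·0.236 = 0.197.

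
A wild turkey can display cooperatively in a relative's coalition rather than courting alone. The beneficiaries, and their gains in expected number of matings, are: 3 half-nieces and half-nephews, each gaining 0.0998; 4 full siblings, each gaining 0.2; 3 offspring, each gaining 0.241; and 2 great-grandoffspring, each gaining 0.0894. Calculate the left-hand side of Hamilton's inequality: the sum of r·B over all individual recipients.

0.821275

r to a half-niece or half-nephew = 1/8 (half-aunt/uncle↔niece/nephew: one path of length 3: r = (1/2)^3 = 1/8).
r to a full sibling = 1/2 (full sibs share both parents — two paths of length 2: r = 2·(1/2)^2 = 1/2).
r to an offspring = 1/2 (one parent–offspring link: r = (1/2)^1 = 1/2).
r to a great-grandoffspring = 0.125 (three parent–offspring links: r = (1/2)^3 = 1/8).
Summing one r·B term per recipient: 3·0.125·0.0998 + 4·0.5·0.2 + 3·0.5·0.241 + 2·0.125·0.0894 = 0.821275.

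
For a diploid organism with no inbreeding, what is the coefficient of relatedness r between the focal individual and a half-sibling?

Half-sibs share one parent — one path of length 2: r = (1/2)^2 = 1/4.

0.25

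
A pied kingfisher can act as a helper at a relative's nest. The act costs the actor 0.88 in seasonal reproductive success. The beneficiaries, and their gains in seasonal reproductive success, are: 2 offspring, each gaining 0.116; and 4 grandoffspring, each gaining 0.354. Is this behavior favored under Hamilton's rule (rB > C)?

No

Hamilton's rule: the trait is favored when the sum of r·B over every recipient exceeds the actor's cost C.
r to an offspring = 0.5 (one parent–offspring link: r = (1/2)^1 = 1/2).
r to a grandoffspring = 1/4 (two parent–offspring links: r = (1/2)^2 = 1/4).
Summing one r·B term per recipient: 2·0.5·0.116 + 4·0.25·0.354 = 0.47.
0.47 < 0.88: the indirect benefit is less than the cost.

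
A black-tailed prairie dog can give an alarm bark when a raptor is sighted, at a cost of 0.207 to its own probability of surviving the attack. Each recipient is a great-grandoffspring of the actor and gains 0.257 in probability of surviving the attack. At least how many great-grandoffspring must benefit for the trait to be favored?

r to a great-grandoffspring = 1/8 (three parent–offspring links: r = (1/2)^3 = 1/8).
Hamilton's rule: n·r·B > C  ⇒  n > C/(r·B) = 0.207/(0.125·0.257) = 6.444.
The smallest integer exceeding 6.444 is 7.

7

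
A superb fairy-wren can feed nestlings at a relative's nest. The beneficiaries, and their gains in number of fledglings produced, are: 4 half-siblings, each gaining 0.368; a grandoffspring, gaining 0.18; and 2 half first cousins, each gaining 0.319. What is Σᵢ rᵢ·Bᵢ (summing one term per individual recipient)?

r to a half-sibling = 1/4 (half-sibs share one parent — one path of length 2: r = (1/2)^2 = 1/4).
r to a grandoffspring = 0.25 (two parent–offspring links: r = (1/2)^2 = 1/4).
r to a half first cousin = 1/16 (half first cousins share one grandparent — one path of length 4: r = (1/2)^4 = 1/16).
Summing one r·B term per recipient: 4·0.25·0.368 + 1·0.25·0.18 + 2·0.0625·0.319 = 0.452875.

0.452875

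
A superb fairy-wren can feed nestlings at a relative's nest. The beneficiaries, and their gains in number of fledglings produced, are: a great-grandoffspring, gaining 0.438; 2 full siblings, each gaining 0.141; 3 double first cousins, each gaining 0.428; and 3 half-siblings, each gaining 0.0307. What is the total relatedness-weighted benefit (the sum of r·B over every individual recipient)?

0.539775

r to a great-grandoffspring = 1/8 (three parent–offspring links: r = (1/2)^3 = 1/8).
r to a full sibling = 1/2 (full sibs share both parents — two paths of length 2: r = 2·(1/2)^2 = 1/2).
r to a double first cousin = 1/4 (double first cousins share both grandparent pairs — four paths of length 4: r = 4·(1/2)^4 = 1/4).
r to a half-sibling = 1/4 (half-sibs share one parent — one path of length 2: r = (1/2)^2 = 1/4).
Summing one r·B term per recipient: 1·0.125·0.438 + 2·0.5·0.141 + 3·0.25·0.428 + 3·0.25·0.0307 = 0.539775.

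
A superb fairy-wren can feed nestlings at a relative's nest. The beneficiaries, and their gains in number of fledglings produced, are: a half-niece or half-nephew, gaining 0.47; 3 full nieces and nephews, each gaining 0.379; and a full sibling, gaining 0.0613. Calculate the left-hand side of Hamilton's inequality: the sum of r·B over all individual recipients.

r to a half-niece or half-nephew = 0.125 (half-aunt/uncle↔niece/nephew: one path of length 3: r = (1/2)^3 = 1/8).
r to a full niece or nephew = 0.25 (full aunt/uncle↔niece/nephew: two paths of length 3 through the shared grandparent pair: r = 2·(1/2)^3 = 1/4).
r to a full sibling = 0.5 (full sibs share both parents — two paths of length 2: r = 2·(1/2)^2 = 1/2).
Summing one r·B term per recipient: 1·0.125·0.47 + 3·0.25·0.379 + 1·0.5·0.0613 = 0.37365.

0.37365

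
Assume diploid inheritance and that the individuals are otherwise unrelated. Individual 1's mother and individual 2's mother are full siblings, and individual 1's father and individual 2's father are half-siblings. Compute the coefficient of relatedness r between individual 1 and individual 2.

Relatedness sums over independent paths through distinct common ancestors.
Individual 1 and individual 2 are related in two ways: first cousins through their mothers (r = 1/8) and half first cousins through their fathers (r = 1/16).
r = 1/8 + 1/16 = 3/16 = 0.1875.

0.1875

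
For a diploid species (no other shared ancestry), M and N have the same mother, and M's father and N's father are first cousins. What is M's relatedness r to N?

0.28125

With two independent routes of shared ancestry, r is the sum of the two contributions.
M and N are related in two ways: half-sibs through their shared mother (r = 1/4) and second cousins through their fathers (r = 1/32).
r = 1/4 + 1/32 = 9/32 = 0.28125.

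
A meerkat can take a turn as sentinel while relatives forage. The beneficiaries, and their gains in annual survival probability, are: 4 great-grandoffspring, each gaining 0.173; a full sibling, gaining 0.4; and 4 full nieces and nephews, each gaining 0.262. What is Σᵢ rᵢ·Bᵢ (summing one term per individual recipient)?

r to a great-grandoffspring = 0.125 (three parent–offspring links: r = (1/2)^3 = 1/8).
r to a full sibling = 0.5 (full sibs share both parents — two paths of length 2: r = 2·(1/2)^2 = 1/2).
r to a full niece or nephew = 1/4 (full aunt/uncle↔niece/nephew: two paths of length 3 through the shared grandparent pair: r = 2·(1/2)^3 = 1/4).
Summing one r·B term per recipient: 4·0.125·0.173 + 1·0.5·0.4 + 4·0.25·0.262 = 0.5485.

0.5485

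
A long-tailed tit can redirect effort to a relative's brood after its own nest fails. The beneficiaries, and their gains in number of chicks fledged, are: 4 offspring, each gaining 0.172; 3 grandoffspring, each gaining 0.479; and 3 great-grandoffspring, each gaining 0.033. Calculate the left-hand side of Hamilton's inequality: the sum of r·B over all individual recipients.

r to an offspring = 0.5 (one parent–offspring link: r = (1/2)^1 = 1/2).
r to a grandoffspring = 0.25 (two parent–offspring links: r = (1/2)^2 = 1/4).
r to a great-grandoffspring = 0.125 (three parent–offspring links: r = (1/2)^3 = 1/8).
Summing one r·B term per recipient: 4·0.5·0.172 + 3·0.25·0.479 + 3·0.125·0.033 = 0.715625.

0.715625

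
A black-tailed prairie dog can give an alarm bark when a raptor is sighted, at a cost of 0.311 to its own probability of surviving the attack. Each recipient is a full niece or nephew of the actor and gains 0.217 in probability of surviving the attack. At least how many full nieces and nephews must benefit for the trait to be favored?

r to a full niece or nephew = 1/4 (full aunt/uncle↔niece/nephew: two paths of length 3 through the shared grandparent pair: r = 2·(1/2)^3 = 1/4).
Hamilton's rule: n·r·B > C  ⇒  n > C/(r·B) = 0.311/(0.25·0.217) = 5.733.
The smallest integer exceeding 5.733 is 6.

6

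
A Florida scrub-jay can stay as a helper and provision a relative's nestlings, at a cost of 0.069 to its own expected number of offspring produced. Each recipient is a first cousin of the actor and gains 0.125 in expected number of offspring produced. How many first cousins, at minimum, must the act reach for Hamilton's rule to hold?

5

r to a first cousin = 0.125 (first cousins share one grandparent pair — two paths of length 4: r = 2·(1/2)^4 = 1/8).
Hamilton's rule: n·r·B > C  ⇒  n > C/(r·B) = 0.069/(0.125·0.125) = 4.416.
The smallest integer exceeding 4.416 is 5.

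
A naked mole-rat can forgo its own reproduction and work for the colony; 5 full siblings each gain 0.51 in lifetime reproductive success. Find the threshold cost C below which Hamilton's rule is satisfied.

1.275

r to a full sibling = 1/2 (full sibs share both parents — two paths of length 2: r = 2·(1/2)^2 = 1/2).
Hamilton's rule: n·r·B > C, so the trait is favored while C < n·r·B = 5·0.5·0.51 = 1.275.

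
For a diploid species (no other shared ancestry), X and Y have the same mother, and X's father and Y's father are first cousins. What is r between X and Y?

With two independent routes of shared ancestry, r is the sum of the two contributions.
X and Y are related in two ways: half-sibs through their shared mother (r = 1/4) and second cousins through their fathers (r = 1/32).
r = 1/4 + 1/32 = 0.28125.

0.28125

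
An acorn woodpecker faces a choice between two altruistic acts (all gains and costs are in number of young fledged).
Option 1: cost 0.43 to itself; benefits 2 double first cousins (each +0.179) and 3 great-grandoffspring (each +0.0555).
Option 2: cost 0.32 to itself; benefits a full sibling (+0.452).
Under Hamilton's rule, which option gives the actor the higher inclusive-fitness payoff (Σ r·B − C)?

Option 1: r to a double first cousin = 0.25.
Option 1: r to a great-grandoffspring = 0.125.
Option 1: Σ r·B − C = (2·0.25·0.179 + 3·0.125·0.0555) − 0.43 = -0.3196875.
Option 2: r to a full sibling = 0.5.
Option 2: Σ r·B − C = (1·0.5·0.452) − 0.32 = -0.094.
Option 2 has the higher net inclusive-fitness payoff.

Option 2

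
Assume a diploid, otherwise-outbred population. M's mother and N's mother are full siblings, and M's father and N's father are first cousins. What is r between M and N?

0.15625

Independent pedigree routes through distinct common ancestors add.
M and N are related in two ways: first cousins through their mothers (r = 1/8) and second cousins through their fathers (r = 1/32).
r = 1/8 + 1/32 = 5/32 = 0.15625.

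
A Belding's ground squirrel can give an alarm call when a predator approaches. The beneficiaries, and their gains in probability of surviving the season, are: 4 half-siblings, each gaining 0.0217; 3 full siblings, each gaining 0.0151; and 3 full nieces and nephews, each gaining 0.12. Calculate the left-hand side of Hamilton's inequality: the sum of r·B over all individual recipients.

r to a half-sibling = 1/4 (half-sibs share one parent — one path of length 2: r = (1/2)^2 = 1/4).
r to a full sibling = 0.5 (full sibs share both parents — two paths of length 2: r = 2·(1/2)^2 = 1/2).
r to a full niece or nephew = 0.25 (full aunt/uncle↔niece/nephew: two paths of length 3 through the shared grandparent pair: r = 2·(1/2)^3 = 1/4).
Summing one r·B term per recipient: 4·0.25·0.0217 + 3·0.5·0.0151 + 3·0.25·0.12 = 0.13435.

0.13435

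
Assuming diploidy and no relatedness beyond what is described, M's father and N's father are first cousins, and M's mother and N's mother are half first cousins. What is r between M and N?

0.046875

Wright's path rule: contributions from independent ancestry routes add.
M and N are related in two ways: second cousins through their fathers (r = 1/32) and half second cousins through their mothers (r = 1/64).
r = 1/32 + 1/64 = 0.046875.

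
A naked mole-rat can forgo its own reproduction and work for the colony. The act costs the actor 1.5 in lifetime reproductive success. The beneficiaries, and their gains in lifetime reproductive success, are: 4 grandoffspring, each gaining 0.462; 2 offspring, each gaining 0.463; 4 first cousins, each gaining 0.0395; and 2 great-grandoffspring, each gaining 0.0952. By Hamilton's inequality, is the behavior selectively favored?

No

Hamilton's rule: the trait is favored when the sum of r·B over every recipient exceeds the actor's cost C.
r to a grandoffspring = 0.25 (two parent–offspring links: r = (1/2)^2 = 1/4).
r to an offspring = 1/2 (one parent–offspring link: r = (1/2)^1 = 1/2).
r to a first cousin = 1/8 (first cousins share one grandparent pair — two paths of length 4: r = 2·(1/2)^4 = 1/8).
r to a great-grandoffspring = 0.125 (three parent–offspring links: r = (1/2)^3 = 1/8).
Summing one r·B term per recipient: 4·0.25·0.462 + 2·0.5·0.463 + 4·0.125·0.0395 + 2·0.125·0.0952 = 0.96855.
0.96855 < 1.5: the indirect benefit is less than the cost.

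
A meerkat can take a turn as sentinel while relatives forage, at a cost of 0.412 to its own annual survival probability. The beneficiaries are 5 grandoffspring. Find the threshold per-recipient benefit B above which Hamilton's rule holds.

0.3296

r to a grandoffspring = 1/4 (two parent–offspring links: r = (1/2)^2 = 1/4).
Hamilton's rule with n recipients of equal r: n·r·B > C, so B > C/(n·r) = 0.412/(5·0.25) = 0.3296.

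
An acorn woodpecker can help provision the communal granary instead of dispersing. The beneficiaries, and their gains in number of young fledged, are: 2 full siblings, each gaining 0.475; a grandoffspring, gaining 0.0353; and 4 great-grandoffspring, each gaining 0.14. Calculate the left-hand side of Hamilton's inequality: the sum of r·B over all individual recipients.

0.553825

r to a full sibling = 1/2 (full sibs share both parents — two paths of length 2: r = 2·(1/2)^2 = 1/2).
r to a grandoffspring = 0.25 (two parent–offspring links: r = (1/2)^2 = 1/4).
r to a great-grandoffspring = 0.125 (three parent–offspring links: r = (1/2)^3 = 1/8).
Summing one r·B term per recipient: 2·0.5·0.475 + 1·0.25·0.0353 + 4·0.125·0.14 = 0.553825.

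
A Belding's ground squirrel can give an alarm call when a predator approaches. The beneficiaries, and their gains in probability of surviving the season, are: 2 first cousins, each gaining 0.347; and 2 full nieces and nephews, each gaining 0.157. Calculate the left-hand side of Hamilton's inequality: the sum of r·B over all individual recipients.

r to a first cousin = 1/8 (first cousins share one grandparent pair — two paths of length 4: r = 2·(1/2)^4 = 1/8).
r to a full niece or nephew = 1/4 (full aunt/uncle↔niece/nephew: two paths of length 3 through the shared grandparent pair: r = 2·(1/2)^3 = 1/4).
Summing one r·B term per recipient: 2·0.125·0.347 + 2·0.25·0.157 = 0.16525.

0.16525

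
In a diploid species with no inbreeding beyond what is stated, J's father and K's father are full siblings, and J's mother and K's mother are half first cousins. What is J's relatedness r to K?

0.140625

Independent pedigree routes through distinct common ancestors add.
J and K are related in two ways: first cousins through their fathers (r = 1/8) and half second cousins through their mothers (r = 1/64).
r = 1/8 + 1/64 = 9/64 = 0.140625.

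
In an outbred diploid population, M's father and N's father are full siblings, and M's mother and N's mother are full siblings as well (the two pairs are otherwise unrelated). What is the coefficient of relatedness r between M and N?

Independent pedigree routes through distinct common ancestors add.
M and N are related in two ways: first cousins through their fathers (r = 1/8) and first cousins through their mothers (r = 1/8) — i.e. double first cousins.
r = 1/8 + 1/8 = 0.25.

0.25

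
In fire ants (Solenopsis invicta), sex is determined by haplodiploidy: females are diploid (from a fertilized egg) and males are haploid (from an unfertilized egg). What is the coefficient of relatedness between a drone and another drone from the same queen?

Haploid brothers each carry a random half of the queen's diploid genome, so on average they share half: r = 1/2.

0.5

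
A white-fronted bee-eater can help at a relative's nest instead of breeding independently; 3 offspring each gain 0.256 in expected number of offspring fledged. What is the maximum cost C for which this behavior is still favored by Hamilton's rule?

r to an offspring = 1/2 (one parent–offspring link: r = (1/2)^1 = 1/2).
Hamilton's rule: n·r·B > C, so the trait is favored while C < n·r·B = 3·0.5·0.256 = 0.384.

0.384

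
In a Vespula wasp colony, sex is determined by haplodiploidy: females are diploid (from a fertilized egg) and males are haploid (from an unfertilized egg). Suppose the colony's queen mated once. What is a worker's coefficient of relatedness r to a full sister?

Haplodiploid full sisters inherit their father's entire haploid genome identically (contributing 1/2) and on average half of their mother's contribution (1/2 · 1/2 = 1/4); r = 1/2 + 1/4 = 3/4.

0.75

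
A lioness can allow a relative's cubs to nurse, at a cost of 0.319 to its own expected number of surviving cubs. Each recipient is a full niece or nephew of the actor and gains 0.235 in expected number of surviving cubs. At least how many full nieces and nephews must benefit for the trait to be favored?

6

r to a full niece or nephew = 1/4 (full aunt/uncle↔niece/nephew: two paths of length 3 through the shared grandparent pair: r = 2·(1/2)^3 = 1/4).
Hamilton's rule: n·r·B > C  ⇒  n > C/(r·B) = 0.319/(0.25·0.235) = 5.43.
The smallest integer exceeding 5.43 is 6.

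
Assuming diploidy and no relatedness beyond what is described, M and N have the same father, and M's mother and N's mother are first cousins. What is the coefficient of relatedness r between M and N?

0.28125

Relatedness sums over independent paths through distinct common ancestors.
M and N are related in two ways: half-sibs through their shared father (r = 1/4) and second cousins through their mothers (r = 1/32).
r = 1/4 + 1/32 = 0.28125.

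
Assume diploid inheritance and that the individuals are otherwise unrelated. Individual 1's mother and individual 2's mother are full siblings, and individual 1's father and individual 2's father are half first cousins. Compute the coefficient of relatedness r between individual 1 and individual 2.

0.140625

With two independent routes of shared ancestry, r is the sum of the two contributions.
Individual 1 and individual 2 are related in two ways: first cousins through their mothers (r = 1/8) and half second cousins through their fathers (r = 1/64).
r = 1/8 + 1/64 = 9/64 = 0.140625.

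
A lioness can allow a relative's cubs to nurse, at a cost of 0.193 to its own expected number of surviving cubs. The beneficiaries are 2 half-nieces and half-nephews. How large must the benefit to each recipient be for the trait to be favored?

r to a half-niece or half-nephew = 0.125 (half-aunt/uncle↔niece/nephew: one path of length 3: r = (1/2)^3 = 1/8).
Hamilton's rule with n recipients of equal r: n·r·B > C, so B > C/(n·r) = 0.193/(2·0.125) = 0.772.

0.772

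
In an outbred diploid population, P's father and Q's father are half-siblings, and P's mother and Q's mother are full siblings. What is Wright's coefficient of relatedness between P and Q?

With two independent routes of shared ancestry, r is the sum of the two contributions.
P and Q are related in two ways: half first cousins through their fathers (r = 1/16) and first cousins through their mothers (r = 1/8).
r = 1/16 + 1/8 = 0.1875.

0.1875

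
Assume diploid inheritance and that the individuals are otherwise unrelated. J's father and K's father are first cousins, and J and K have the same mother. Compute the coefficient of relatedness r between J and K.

Wright's path rule: contributions from independent ancestry routes add.
J and K are related in two ways: second cousins through their fathers (r = 1/32) and half-sibs through their shared mother (r = 1/4).
r = 1/32 + 1/4 = 0.28125.

0.28125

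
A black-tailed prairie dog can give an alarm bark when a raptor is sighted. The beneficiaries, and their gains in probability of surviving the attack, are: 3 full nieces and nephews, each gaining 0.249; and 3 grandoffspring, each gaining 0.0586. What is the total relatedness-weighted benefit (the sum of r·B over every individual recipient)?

0.2307

r to a full niece or nephew = 0.25 (full aunt/uncle↔niece/nephew: two paths of length 3 through the shared grandparent pair: r = 2·(1/2)^3 = 1/4).
r to a grandoffspring = 1/4 (two parent–offspring links: r = (1/2)^2 = 1/4).
Summing one r·B term per recipient: 3·0.25·0.249 + 3·0.25·0.0586 = 0.2307.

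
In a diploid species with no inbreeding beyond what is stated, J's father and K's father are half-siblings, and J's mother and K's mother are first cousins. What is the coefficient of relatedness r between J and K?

Independent pedigree routes through distinct common ancestors add.
J and K are related in two ways: half first cousins through their fathers (r = 1/16) and second cousins through their mothers (r = 1/32).
r = 1/16 + 1/32 = 0.09375.

0.09375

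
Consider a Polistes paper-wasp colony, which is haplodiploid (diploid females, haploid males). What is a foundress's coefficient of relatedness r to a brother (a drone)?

Her haploid brother carries none of their father's genes and a random half of their mother's genome; that half matches the maternal half of her own genome with probability 1/2: r = 1/2 · 1/2 = 1/4.

0.25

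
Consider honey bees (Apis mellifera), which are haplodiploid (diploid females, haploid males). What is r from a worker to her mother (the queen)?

One meiotic link between diploid queen and diploid daughter: r = 1/2.

0.5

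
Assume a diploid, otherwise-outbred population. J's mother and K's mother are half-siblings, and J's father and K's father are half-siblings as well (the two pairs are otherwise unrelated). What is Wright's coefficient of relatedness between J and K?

0.125

Independent pedigree routes through distinct common ancestors add.
J and K are related in two ways: half first cousins through their mothers (r = 1/16) and half first cousins through their fathers (r = 1/16).
r = 1/16 + 1/16 = 0.125.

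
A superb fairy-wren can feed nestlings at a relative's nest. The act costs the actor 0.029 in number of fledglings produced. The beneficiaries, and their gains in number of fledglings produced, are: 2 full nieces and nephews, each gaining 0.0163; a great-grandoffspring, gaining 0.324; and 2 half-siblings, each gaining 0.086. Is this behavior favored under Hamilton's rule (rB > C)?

Yes

Hamilton's rule: the trait is favored when the sum of r·B over every recipient exceeds the actor's cost C.
r to a full niece or nephew = 0.25 (full aunt/uncle↔niece/nephew: two paths of length 3 through the shared grandparent pair: r = 2·(1/2)^3 = 1/4).
r to a great-grandoffspring = 0.125 (three parent–offspring links: r = (1/2)^3 = 1/8).
r to a half-sibling = 0.25 (half-sibs share one parent — one path of length 2: r = (1/2)^2 = 1/4).
Summing one r·B term per recipient: 2·0.25·0.0163 + 1·0.125·0.324 + 2·0.25·0.086 = 0.09165.
0.09165 > 0.029: the indirect benefit exceeds the cost.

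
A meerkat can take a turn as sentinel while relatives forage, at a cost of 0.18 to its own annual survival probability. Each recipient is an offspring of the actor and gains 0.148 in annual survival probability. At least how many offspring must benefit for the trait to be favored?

3

r to an offspring = 1/2 (one parent–offspring link: r = (1/2)^1 = 1/2).
Hamilton's rule: n·r·B > C  ⇒  n > C/(r·B) = 0.18/(0.5·0.148) = 2.432.
The smallest integer exceeding 2.432 is 3.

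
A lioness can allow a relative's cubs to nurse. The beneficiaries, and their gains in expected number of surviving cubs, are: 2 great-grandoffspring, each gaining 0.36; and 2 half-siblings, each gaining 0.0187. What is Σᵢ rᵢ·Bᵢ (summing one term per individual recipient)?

r to a great-grandoffspring = 0.125 (three parent–offspring links: r = (1/2)^3 = 1/8).
r to a half-sibling = 1/4 (half-sibs share one parent — one path of length 2: r = (1/2)^2 = 1/4).
Summing one r·B term per recipient: 2·0.125·0.36 + 2·0.25·0.0187 = 0.09935.

0.09935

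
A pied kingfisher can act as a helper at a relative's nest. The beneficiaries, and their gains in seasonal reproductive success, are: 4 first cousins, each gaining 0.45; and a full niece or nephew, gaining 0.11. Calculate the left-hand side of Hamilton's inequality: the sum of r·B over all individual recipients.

r to a first cousin = 0.125 (first cousins share one grandparent pair — two paths of length 4: r = 2·(1/2)^4 = 1/8).
r to a full niece or nephew = 0.25 (full aunt/uncle↔niece/nephew: two paths of length 3 through the shared grandparent pair: r = 2·(1/2)^3 = 1/4).
Summing one r·B term per recipient: 4·0.125·0.45 + 1·0.25·0.11 = 0.2525.

0.2525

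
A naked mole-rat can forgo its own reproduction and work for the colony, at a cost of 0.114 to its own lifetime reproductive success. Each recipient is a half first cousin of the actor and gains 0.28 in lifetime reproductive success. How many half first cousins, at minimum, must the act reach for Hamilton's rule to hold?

7

r to a half first cousin = 1/16 (half first cousins share one grandparent — one path of length 4: r = (1/2)^4 = 1/16).
Hamilton's rule: n·r·B > C  ⇒  n > C/(r·B) = 0.114/(0.0625·0.28) = 6.514.
The smallest integer exceeding 6.514 is 7.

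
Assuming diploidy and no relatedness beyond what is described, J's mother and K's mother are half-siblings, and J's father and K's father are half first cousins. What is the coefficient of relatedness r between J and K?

Independent pedigree routes through distinct common ancestors add.
J and K are related in two ways: half first cousins through their mothers (r = 1/16) and half second cousins through their fathers (r = 1/64).
r = 1/16 + 1/64 = 5/64 = 0.078125.

0.078125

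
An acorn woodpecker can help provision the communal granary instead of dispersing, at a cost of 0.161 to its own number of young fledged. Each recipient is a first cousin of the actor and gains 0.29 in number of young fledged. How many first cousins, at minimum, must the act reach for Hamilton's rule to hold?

5

r to a first cousin = 1/8 (first cousins share one grandparent pair — two paths of length 4: r = 2·(1/2)^4 = 1/8).
Hamilton's rule: n·r·B > C  ⇒  n > C/(r·B) = 0.161/(0.125·0.29) = 4.441.
The smallest integer exceeding 4.441 is 5.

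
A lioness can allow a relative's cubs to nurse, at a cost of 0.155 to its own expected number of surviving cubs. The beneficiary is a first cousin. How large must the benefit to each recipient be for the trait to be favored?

1.24

r to a first cousin = 0.125 (first cousins share one grandparent pair — two paths of length 4: r = 2·(1/2)^4 = 1/8).
Hamilton's rule with n recipients of equal r: n·r·B > C, so B > C/(n·r) = 0.155/(1·0.125) = 1.24.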